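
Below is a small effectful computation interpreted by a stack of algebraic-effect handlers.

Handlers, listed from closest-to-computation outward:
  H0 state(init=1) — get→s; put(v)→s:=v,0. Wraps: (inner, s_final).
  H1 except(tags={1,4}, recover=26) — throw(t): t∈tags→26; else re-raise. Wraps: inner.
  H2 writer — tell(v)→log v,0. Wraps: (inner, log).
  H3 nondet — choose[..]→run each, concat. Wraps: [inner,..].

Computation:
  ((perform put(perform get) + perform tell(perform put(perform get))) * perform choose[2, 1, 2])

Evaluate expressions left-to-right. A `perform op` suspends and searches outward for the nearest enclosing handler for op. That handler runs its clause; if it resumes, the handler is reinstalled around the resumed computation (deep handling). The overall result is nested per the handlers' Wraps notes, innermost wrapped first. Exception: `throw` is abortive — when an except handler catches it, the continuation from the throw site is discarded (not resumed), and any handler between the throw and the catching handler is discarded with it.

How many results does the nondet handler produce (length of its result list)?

Answer: 3

Evaluation trace:
get @ H0 ⇒ 1
put(1) @ H0 ⇒ s:=1
get @ H0 ⇒ 1
put(1) @ H0 ⇒ s:=1
tell(0) @ H2 ⇒ log+=0
choose[2, 1, 2] @ H3
  branch[0] choose=2:
    H0 returns (0, 1)
    H1 returns (0, 1)
    H2 returns ((0, 1), (0))
    H3 returns [((0, 1), (0))]
  branch[1] choose=1:
    H0 returns (0, 1)
    H1 returns (0, 1)
    H2 returns ((0, 1), (0))
    H3 returns [((0, 1), (0))]
  branch[2] choose=2:
    H0 returns (0, 1)
    H1 returns (0, 1)
    H2 returns ((0, 1), (0))
    H3 returns [((0, 1), (0))]
= [((0, 1), (0)), ((0, 1), (0)), ((0, 1), (0))]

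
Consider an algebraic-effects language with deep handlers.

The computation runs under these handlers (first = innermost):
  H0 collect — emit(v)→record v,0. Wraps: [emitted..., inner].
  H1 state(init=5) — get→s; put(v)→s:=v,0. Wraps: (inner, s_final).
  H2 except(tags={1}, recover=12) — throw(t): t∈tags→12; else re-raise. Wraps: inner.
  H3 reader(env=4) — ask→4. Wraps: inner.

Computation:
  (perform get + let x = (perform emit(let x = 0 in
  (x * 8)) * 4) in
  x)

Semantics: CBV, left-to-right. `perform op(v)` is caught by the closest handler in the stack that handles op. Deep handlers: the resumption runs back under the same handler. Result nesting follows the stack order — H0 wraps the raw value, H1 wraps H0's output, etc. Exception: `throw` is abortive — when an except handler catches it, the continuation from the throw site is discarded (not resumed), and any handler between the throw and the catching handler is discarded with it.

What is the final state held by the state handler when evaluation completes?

Step-by-step:
get @ H1 ⇒ 5
emit(0) @ H0 ⇒ out+=0
H0 returns [0, 5]
H1 returns ([0, 5], 5)
H2 returns ([0, 5], 5)
H3 returns ([0, 5], 5)
= ([0, 5], 5)

Answer: 5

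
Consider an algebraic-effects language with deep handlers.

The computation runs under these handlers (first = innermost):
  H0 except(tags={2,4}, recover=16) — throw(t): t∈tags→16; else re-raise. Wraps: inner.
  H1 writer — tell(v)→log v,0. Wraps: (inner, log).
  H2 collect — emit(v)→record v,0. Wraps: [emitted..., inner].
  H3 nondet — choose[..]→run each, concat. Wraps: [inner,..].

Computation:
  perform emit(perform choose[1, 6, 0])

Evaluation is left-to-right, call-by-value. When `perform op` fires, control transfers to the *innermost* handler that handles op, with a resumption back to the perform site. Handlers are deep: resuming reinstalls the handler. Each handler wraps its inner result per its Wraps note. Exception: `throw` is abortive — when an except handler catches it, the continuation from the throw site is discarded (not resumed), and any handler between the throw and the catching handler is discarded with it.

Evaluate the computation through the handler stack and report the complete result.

Working:
choose[1, 6, 0] @ H3
  branch[0] choose=1:
    emit(1) @ H2 ⇒ out+=1
    H0 returns 0
    H1 returns (0, ())
    H2 returns [1, (0, ())]
    H3 returns [[1, (0, ())]]
  branch[1] choose=6:
    emit(6) @ H2 ⇒ out+=6
    H0 returns 0
    H1 returns (0, ())
    H2 returns [6, (0, ())]
    H3 returns [[6, (0, ())]]
  branch[2] choose=0:
    emit(0) @ H2 ⇒ out+=0
    H0 returns 0
    H1 returns (0, ())
    H2 returns [0, (0, ())]
    H3 returns [[0, (0, ())]]
= [[1, (0, ())], [6, (0, ())], [0, (0, ())]]

Answer: [[1, (0, ())], [6, (0, ())], [0, (0, ())]]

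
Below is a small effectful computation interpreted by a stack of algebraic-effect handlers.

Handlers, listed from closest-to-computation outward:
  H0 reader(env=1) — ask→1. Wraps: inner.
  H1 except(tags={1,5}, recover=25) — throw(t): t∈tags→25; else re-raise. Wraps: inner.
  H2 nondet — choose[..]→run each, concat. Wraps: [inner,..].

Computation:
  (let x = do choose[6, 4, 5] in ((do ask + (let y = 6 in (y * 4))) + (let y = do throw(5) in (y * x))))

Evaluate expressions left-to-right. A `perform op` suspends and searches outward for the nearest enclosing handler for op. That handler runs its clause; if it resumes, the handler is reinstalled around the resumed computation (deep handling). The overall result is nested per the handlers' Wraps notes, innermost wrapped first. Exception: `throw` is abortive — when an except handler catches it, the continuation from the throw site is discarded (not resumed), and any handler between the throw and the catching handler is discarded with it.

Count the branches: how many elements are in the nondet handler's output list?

Evaluation trace:
choose[6, 4, 5] @ H2
  branch[0] choose=6:
    ask @ H0 ⇒ 1
    throw(5) @ H1 caught ⇒ 25
    H2 returns [25]
  branch[1] choose=4:
    ask @ H0 ⇒ 1
    throw(5) @ H1 caught ⇒ 25
    H2 returns [25]
  branch[2] choose=5:
    ask @ H0 ⇒ 1
    throw(5) @ H1 caught ⇒ 25
    H2 returns [25]
= [25, 25, 25]

Answer: 3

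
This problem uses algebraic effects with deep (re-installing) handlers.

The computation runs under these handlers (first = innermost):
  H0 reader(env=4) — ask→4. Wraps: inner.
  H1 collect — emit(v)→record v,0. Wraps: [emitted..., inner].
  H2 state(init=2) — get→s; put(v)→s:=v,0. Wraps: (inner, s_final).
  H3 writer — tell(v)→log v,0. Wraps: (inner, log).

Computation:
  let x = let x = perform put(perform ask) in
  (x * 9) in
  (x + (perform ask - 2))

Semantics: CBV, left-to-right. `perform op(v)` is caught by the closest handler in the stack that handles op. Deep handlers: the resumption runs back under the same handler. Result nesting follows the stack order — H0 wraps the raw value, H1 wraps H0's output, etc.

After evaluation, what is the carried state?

Answer: 4

Step-by-step:
ask @ H0 ⇒ 4
put(4) @ H2 ⇒ s:=4
ask @ H0 ⇒ 4
H0 returns 2
H1 returns [2]
H2 returns ([2], 4)
H3 returns (([2], 4), ())
= (([2], 4), ())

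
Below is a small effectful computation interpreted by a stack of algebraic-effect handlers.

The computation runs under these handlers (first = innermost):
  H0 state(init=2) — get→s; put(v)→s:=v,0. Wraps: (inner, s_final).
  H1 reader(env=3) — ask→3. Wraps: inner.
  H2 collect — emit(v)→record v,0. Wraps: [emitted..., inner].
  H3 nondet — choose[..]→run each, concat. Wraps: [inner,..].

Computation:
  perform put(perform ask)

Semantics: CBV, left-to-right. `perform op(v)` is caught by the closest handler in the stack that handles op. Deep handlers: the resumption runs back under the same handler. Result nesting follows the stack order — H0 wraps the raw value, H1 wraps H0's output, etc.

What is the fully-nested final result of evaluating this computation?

Evaluation trace:
ask @ H1 ⇒ 3
put(3) @ H0 ⇒ s:=3
H0 returns (0, 3)
H1 returns (0, 3)
H2 returns [(0, 3)]
H3 returns [[(0, 3)]]
= [[(0, 3)]]

Answer: [[(0, 3)]]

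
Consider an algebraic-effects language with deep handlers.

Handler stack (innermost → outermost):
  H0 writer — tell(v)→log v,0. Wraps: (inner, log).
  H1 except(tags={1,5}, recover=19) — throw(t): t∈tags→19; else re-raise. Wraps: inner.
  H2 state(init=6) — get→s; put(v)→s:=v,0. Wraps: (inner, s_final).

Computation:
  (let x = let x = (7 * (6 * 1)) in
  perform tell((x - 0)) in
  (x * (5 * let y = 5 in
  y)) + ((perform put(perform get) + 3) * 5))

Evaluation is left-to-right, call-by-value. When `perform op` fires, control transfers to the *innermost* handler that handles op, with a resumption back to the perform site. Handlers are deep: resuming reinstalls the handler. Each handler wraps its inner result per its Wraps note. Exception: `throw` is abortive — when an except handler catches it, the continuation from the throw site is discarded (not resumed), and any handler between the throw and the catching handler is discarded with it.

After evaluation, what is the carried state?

Answer: 6

Working:
tell(42) @ H0 ⇒ log+=42
get @ H2 ⇒ 6
put(6) @ H2 ⇒ s:=6
H0 returns (15, (42))
H1 returns (15, (42))
H2 returns ((15, (42)), 6)
= ((15, (42)), 6)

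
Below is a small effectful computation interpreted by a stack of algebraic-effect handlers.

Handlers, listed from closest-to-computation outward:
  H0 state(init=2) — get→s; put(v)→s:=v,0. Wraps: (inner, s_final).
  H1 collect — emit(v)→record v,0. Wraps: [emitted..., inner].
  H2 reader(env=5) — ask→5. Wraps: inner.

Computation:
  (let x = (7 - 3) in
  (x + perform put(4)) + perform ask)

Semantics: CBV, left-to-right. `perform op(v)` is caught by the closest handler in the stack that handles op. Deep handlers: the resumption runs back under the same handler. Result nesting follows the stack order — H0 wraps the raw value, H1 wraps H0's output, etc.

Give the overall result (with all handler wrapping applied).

Step-by-step:
put(4) @ H0 ⇒ s:=4
ask @ H2 ⇒ 5
H0 returns (9, 4)
H1 returns [(9, 4)]
H2 returns [(9, 4)]
= [(9, 4)]

Answer: [(9, 4)]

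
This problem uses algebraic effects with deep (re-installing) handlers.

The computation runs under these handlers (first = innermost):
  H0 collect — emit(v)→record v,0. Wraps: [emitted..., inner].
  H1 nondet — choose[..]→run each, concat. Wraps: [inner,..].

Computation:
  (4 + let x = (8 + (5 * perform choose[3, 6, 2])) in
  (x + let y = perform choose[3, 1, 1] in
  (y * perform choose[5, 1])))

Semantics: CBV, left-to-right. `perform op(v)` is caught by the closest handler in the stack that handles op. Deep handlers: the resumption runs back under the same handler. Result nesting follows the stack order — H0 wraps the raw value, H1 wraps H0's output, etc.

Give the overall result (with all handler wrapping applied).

Answer: [[42], [30], [32], [28], [32], [28], [57], [45], [47], [43], [47], [43], [37], [25], [27], [23], [27], [23]]

Evaluation trace:
choose[3, 6, 2] @ H1
  branch[0] choose=3:
    choose[3, 1, 1] @ H1
      branch[0] choose=3:
        choose[5, 1] @ H1
          branch[0] choose=5:
            H0 returns [42]
            H1 returns [[42]]
          branch[1] choose=1:
            H0 returns [30]
            H1 returns [[30]]
      branch[1] choose=1:
        choose[5, 1] @ H1
          branch[0] choose=5:
            H0 returns [32]
            H1 returns [[32]]
          branch[1] choose=1:
            H0 returns [28]
            H1 returns [[28]]
      branch[2] choose=1:
        choose[5, 1] @ H1
          branch[0] choose=5:
            H0 returns [32]
            H1 returns [[32]]
          branch[1] choose=1:
            H0 returns [28]
            H1 returns [[28]]
  branch[1] choose=6:
    choose[3, 1, 1] @ H1
      branch[0] choose=3:
        choose[5, 1] @ H1
          branch[0] choose=5:
            H0 returns [57]
            H1 returns [[57]]
          branch[1] choose=1:
            H0 returns [45]
            H1 returns [[45]]
      branch[1] choose=1:
        choose[5, 1] @ H1
          branch[0] choose=5:
            H0 returns [47]
            H1 returns [[47]]
          branch[1] choose=1:
            H0 returns [43]
            H1 returns [[43]]
      branch[2] choose=1:
        choose[5, 1] @ H1
          branch[0] choose=5:
            H0 returns [47]
            H1 returns [[47]]
          branch[1] choose=1:
            H0 returns [43]
            H1 returns [[43]]
  branch[2] choose=2:
    choose[3, 1, 1] @ H1
      branch[0] choose=3:
        choose[5, 1] @ H1
          branch[0] choose=5:
            H0 returns [37]
            H1 returns [[37]]
          branch[1] choose=1:
            H0 returns [25]
            H1 returns [[25]]
      branch[1] choose=1:
        choose[5, 1] @ H1
          branch[0] choose=5:
            H0 returns [27]
            H1 returns [[27]]
          branch[1] choose=1:
            H0 returns [23]
            H1 returns [[23]]
      branch[2] choose=1:
        choose[5, 1] @ H1
          branch[0] choose=5:
            H0 returns [27]
            H1 returns [[27]]
          branch[1] choose=1:
            H0 returns [23]
            H1 returns [[23]]
= [[42], [30], [32], [28], [32], [28], [57], [45], [47], [43], [47], [43], [37], [25], [27], [23], [27], [23]]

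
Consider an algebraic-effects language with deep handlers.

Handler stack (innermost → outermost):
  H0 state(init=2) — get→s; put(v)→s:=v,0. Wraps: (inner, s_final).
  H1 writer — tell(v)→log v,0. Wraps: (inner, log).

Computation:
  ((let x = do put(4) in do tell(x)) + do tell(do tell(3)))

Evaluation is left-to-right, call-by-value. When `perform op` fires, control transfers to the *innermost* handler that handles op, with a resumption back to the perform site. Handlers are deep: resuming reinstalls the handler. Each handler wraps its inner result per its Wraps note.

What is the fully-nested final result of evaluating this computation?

Working:
put(4) @ H0 ⇒ s:=4
tell(0) @ H1 ⇒ log+=0
tell(3) @ H1 ⇒ log+=3
tell(0) @ H1 ⇒ log+=0
H0 returns (0, 4)
H1 returns ((0, 4), (0, 3, 0))
= ((0, 4), (0, 3, 0))

Answer: ((0, 4), (0, 3, 0))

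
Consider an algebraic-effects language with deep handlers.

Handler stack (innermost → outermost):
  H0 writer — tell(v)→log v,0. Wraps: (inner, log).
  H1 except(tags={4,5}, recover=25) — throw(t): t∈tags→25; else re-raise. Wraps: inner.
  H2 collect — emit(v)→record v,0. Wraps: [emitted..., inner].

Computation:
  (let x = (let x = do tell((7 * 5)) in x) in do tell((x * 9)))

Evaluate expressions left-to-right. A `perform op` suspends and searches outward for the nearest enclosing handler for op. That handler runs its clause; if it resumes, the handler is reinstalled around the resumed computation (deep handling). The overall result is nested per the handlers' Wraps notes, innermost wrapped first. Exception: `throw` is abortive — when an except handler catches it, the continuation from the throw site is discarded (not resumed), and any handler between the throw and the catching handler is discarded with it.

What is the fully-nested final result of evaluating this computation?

Answer: [(0, (35, 0))]

Working:
tell(35) @ H0 ⇒ log+=35
tell(0) @ H0 ⇒ log+=0
H0 returns (0, (35, 0))
H1 returns (0, (35, 0))
H2 returns [(0, (35, 0))]
= [(0, (35, 0))]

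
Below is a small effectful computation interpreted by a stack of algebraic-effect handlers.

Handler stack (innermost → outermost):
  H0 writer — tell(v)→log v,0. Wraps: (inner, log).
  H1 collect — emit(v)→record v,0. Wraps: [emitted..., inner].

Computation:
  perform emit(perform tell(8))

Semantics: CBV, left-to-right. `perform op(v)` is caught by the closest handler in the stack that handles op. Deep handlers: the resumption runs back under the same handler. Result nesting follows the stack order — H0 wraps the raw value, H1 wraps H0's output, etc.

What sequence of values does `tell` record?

Evaluation trace:
tell(8) @ H0 ⇒ log+=8
emit(0) @ H1 ⇒ out+=0
H0 returns (0, (8))
H1 returns [0, (0, (8))]
= [0, (0, (8))]

Answer: (8)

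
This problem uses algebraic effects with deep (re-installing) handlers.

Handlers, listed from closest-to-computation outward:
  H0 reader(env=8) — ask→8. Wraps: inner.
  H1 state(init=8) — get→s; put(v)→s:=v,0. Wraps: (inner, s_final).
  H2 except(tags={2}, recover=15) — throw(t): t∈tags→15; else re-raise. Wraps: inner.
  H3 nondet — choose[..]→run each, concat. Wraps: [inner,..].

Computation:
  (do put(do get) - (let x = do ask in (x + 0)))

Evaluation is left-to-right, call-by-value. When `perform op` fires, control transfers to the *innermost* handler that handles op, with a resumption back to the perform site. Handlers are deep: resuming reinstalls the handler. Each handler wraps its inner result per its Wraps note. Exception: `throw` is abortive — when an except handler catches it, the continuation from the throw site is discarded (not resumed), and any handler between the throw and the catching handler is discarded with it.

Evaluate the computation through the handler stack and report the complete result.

Step-by-step:
get @ H1 ⇒ 8
put(8) @ H1 ⇒ s:=8
ask @ H0 ⇒ 8
H0 returns -8
H1 returns (-8, 8)
H2 returns (-8, 8)
H3 returns [(-8, 8)]
= [(-8, 8)]

Answer: [(-8, 8)]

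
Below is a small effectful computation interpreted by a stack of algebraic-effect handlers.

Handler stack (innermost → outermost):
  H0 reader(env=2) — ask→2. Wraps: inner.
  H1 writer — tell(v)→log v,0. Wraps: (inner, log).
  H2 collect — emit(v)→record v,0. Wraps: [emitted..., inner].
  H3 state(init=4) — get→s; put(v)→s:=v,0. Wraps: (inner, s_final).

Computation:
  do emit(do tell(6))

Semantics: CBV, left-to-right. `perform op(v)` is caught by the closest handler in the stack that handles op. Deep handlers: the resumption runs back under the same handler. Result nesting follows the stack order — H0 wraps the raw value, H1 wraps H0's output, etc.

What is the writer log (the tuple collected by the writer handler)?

Answer: (6)

Step-by-step:
tell(6) @ H1 ⇒ log+=6
emit(0) @ H2 ⇒ out+=0
H0 returns 0
H1 returns (0, (6))
H2 returns [0, (0, (6))]
H3 returns ([0, (0, (6))], 4)
= ([0, (0, (6))], 4)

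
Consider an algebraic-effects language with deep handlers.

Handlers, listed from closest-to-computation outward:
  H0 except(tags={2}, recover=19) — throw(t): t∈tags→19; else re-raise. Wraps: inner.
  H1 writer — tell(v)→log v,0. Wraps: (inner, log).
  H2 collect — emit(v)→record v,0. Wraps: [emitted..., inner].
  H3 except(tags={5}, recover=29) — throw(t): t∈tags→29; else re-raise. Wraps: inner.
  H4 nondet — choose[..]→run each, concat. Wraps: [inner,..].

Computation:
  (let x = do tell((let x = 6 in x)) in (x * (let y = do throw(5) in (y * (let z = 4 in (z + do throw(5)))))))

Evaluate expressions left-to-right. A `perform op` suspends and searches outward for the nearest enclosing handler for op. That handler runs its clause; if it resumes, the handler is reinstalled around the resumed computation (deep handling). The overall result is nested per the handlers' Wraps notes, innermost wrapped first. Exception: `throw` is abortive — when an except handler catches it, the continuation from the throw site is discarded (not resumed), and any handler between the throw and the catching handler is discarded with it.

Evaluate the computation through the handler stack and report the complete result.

Working:
tell(6) @ H1 ⇒ log+=6
throw(5) @ H0 re-raised
throw(5) @ H3 caught ⇒ 29
H4 returns [29]
= [29]

Answer: [29]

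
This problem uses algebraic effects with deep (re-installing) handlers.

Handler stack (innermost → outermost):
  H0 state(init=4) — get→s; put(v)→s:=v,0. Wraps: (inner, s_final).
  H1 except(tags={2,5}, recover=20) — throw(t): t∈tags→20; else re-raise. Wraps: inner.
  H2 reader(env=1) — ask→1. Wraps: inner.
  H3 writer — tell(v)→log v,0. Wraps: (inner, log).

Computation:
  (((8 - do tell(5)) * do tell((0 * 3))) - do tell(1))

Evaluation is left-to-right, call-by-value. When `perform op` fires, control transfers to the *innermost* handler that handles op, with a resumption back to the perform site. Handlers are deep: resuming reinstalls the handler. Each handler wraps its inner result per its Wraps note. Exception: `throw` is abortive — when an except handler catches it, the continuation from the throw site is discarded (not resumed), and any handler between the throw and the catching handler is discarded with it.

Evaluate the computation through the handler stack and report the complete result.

Answer: ((0, 4), (5, 0, 1))

Step-by-step:
tell(5) @ H3 ⇒ log+=5
tell(0) @ H3 ⇒ log+=0
tell(1) @ H3 ⇒ log+=1
H0 returns (0, 4)
H1 returns (0, 4)
H2 returns (0, 4)
H3 returns ((0, 4), (5, 0, 1))
= ((0, 4), (5, 0, 1))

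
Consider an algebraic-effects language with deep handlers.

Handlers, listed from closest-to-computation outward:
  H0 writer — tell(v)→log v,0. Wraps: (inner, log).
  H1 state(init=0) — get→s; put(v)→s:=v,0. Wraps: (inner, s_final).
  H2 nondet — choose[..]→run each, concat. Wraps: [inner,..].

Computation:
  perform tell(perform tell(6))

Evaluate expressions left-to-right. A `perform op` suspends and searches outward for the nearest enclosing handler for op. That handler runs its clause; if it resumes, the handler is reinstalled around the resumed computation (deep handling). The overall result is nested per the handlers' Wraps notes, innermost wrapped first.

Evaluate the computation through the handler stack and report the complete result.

Working:
tell(6) @ H0 ⇒ log+=6
tell(0) @ H0 ⇒ log+=0
H0 returns (0, (6, 0))
H1 returns ((0, (6, 0)), 0)
H2 returns [((0, (6, 0)), 0)]
= [((0, (6, 0)), 0)]

Answer: [((0, (6, 0)), 0)]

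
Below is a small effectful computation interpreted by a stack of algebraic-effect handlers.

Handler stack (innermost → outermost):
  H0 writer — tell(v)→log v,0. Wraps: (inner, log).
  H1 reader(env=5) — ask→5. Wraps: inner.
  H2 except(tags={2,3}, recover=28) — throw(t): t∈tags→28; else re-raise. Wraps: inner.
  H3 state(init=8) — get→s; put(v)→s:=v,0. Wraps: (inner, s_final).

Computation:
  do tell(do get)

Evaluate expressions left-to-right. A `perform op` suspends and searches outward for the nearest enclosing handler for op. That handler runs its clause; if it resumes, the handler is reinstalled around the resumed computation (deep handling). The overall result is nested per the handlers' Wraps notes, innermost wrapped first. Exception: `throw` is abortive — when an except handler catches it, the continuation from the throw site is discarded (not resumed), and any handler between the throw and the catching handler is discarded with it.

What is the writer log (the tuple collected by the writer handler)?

Step-by-step:
get @ H3 ⇒ 8
tell(8) @ H0 ⇒ log+=8
H0 returns (0, (8))
H1 returns (0, (8))
H2 returns (0, (8))
H3 returns ((0, (8)), 8)
= ((0, (8)), 8)

Answer: (8)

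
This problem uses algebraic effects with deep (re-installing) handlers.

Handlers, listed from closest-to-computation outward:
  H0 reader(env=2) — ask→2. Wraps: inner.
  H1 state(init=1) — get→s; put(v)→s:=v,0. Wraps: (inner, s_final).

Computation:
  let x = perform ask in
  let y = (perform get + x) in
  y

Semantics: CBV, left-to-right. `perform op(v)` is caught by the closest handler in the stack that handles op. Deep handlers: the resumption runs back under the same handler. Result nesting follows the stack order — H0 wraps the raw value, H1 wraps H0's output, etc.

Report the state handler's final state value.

Answer: 1

Evaluation trace:
ask @ H0 ⇒ 2
get @ H1 ⇒ 1
H0 returns 3
H1 returns (3, 1)
= (3, 1)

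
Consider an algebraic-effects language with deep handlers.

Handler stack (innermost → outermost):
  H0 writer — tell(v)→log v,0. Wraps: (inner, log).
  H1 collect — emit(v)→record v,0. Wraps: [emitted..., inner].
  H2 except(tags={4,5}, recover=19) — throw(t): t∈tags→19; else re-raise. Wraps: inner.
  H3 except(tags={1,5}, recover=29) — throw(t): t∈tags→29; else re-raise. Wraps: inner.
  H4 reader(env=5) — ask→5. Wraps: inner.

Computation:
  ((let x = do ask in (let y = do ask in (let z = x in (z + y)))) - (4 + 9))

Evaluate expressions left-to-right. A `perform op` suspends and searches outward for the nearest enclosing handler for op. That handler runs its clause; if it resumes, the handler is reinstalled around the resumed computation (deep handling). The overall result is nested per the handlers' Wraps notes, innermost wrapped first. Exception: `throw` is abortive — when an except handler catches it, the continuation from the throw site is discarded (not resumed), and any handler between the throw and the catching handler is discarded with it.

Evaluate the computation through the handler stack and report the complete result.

Working:
ask @ H4 ⇒ 5
ask @ H4 ⇒ 5
H0 returns (-3, ())
H1 returns [(-3, ())]
H2 returns [(-3, ())]
H3 returns [(-3, ())]
H4 returns [(-3, ())]
= [(-3, ())]

Answer: [(-3, ())]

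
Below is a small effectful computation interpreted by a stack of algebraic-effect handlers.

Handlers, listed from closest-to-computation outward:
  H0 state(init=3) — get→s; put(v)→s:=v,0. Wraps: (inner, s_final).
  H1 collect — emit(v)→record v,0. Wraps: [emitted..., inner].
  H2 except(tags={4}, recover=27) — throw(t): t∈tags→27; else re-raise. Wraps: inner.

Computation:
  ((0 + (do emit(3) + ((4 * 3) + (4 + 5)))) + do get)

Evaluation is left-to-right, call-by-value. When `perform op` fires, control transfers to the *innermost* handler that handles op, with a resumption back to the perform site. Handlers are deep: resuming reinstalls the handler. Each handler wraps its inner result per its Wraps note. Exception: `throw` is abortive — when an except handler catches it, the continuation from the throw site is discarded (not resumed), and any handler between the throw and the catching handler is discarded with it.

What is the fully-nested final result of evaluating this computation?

Answer: [3, (24, 3)]

Step-by-step:
emit(3) @ H1 ⇒ out+=3
get @ H0 ⇒ 3
H0 returns (24, 3)
H1 returns [3, (24, 3)]
H2 returns [3, (24, 3)]
= [3, (24, 3)]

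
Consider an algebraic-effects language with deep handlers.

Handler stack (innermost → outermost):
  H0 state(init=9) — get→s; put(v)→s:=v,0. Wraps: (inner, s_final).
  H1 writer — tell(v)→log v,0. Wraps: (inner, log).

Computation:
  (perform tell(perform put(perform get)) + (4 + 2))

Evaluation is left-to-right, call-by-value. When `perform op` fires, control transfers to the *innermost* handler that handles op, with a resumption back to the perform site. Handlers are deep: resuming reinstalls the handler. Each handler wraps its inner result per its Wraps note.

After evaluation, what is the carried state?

Evaluation trace:
get @ H0 ⇒ 9
put(9) @ H0 ⇒ s:=9
tell(0) @ H1 ⇒ log+=0
H0 returns (6, 9)
H1 returns ((6, 9), (0))
= ((6, 9), (0))

Answer: 9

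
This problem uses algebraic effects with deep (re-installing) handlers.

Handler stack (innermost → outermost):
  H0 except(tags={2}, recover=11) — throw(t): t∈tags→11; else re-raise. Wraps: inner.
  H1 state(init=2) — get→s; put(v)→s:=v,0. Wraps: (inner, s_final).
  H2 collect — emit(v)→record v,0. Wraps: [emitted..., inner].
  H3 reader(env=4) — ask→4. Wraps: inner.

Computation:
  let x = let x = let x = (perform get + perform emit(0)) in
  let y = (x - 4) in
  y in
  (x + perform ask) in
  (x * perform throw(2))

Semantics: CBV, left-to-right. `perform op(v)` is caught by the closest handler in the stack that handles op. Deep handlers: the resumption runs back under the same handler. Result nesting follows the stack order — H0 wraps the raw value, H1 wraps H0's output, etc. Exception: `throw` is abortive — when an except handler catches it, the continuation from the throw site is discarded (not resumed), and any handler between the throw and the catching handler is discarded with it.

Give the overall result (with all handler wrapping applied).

Working:
get @ H1 ⇒ 2
emit(0) @ H2 ⇒ out+=0
ask @ H3 ⇒ 4
throw(2) @ H0 caught ⇒ 11
H1 returns (11, 2)
H2 returns [0, (11, 2)]
H3 returns [0, (11, 2)]
= [0, (11, 2)]

Answer: [0, (11, 2)]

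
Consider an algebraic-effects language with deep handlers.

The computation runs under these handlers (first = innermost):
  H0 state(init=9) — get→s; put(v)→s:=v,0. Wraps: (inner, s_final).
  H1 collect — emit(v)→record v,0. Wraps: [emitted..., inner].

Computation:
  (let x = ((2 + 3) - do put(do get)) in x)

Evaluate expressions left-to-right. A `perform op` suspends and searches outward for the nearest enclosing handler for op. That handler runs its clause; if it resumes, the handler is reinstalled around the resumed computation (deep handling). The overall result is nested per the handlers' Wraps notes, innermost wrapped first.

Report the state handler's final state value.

Answer: 9

Step-by-step:
get @ H0 ⇒ 9
put(9) @ H0 ⇒ s:=9
H0 returns (5, 9)
H1 returns [(5, 9)]
= [(5, 9)]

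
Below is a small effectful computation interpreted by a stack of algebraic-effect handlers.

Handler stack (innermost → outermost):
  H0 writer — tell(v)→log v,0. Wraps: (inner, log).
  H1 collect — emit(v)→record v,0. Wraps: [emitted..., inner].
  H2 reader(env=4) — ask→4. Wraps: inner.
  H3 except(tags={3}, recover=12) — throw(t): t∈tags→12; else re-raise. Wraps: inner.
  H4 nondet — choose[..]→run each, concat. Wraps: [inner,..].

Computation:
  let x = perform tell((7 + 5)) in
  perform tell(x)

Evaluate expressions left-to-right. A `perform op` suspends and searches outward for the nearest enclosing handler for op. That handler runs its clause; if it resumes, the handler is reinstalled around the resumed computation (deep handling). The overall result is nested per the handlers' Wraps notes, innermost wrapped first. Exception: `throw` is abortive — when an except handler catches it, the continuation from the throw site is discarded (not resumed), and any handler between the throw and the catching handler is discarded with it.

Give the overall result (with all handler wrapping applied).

Step-by-step:
tell(12) @ H0 ⇒ log+=12
tell(0) @ H0 ⇒ log+=0
H0 returns (0, (12, 0))
H1 returns [(0, (12, 0))]
H2 returns [(0, (12, 0))]
H3 returns [(0, (12, 0))]
H4 returns [[(0, (12, 0))]]
= [[(0, (12, 0))]]

Answer: [[(0, (12, 0))]]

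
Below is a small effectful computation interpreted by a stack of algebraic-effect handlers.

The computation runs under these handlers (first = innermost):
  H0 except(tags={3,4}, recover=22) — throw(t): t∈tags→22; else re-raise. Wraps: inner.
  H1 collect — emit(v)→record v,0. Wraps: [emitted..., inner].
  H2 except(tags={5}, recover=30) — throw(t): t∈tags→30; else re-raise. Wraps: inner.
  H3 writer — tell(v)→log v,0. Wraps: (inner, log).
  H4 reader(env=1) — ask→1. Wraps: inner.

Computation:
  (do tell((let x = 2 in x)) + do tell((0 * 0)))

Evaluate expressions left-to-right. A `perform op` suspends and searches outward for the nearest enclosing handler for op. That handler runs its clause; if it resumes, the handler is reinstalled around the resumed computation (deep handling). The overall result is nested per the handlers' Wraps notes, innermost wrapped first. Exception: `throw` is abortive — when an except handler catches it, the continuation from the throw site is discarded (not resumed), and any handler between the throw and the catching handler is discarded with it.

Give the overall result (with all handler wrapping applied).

Answer: ([0], (2, 0))

Working:
tell(2) @ H3 ⇒ log+=2
tell(0) @ H3 ⇒ log+=0
H0 returns 0
H1 returns [0]
H2 returns [0]
H3 returns ([0], (2, 0))
H4 returns ([0], (2, 0))
= ([0], (2, 0))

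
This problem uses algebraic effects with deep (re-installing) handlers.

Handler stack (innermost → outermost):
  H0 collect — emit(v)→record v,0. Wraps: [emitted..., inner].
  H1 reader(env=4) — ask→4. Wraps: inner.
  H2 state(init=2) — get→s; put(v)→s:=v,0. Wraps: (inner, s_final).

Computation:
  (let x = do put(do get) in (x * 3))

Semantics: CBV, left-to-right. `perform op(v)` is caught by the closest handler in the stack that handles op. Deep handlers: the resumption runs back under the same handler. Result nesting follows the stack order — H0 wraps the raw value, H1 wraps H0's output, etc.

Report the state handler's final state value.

Answer: 2

Step-by-step:
get @ H2 ⇒ 2
put(2) @ H2 ⇒ s:=2
H0 returns [0]
H1 returns [0]
H2 returns ([0], 2)
= ([0], 2)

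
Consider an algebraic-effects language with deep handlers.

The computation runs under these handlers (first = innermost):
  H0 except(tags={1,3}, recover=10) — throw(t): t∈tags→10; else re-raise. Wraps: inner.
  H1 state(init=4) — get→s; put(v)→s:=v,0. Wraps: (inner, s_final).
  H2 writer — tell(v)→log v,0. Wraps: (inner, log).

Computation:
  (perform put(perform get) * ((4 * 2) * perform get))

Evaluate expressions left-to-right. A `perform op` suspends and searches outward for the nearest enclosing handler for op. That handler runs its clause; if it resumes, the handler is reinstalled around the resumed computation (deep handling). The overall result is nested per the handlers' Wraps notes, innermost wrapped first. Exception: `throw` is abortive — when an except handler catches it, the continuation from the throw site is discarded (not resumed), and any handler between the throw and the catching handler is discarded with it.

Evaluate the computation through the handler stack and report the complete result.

Answer: ((0, 4), ())

Evaluation trace:
get @ H1 ⇒ 4
put(4) @ H1 ⇒ s:=4
get @ H1 ⇒ 4
H0 returns 0
H1 returns (0, 4)
H2 returns ((0, 4), ())
= ((0, 4), ())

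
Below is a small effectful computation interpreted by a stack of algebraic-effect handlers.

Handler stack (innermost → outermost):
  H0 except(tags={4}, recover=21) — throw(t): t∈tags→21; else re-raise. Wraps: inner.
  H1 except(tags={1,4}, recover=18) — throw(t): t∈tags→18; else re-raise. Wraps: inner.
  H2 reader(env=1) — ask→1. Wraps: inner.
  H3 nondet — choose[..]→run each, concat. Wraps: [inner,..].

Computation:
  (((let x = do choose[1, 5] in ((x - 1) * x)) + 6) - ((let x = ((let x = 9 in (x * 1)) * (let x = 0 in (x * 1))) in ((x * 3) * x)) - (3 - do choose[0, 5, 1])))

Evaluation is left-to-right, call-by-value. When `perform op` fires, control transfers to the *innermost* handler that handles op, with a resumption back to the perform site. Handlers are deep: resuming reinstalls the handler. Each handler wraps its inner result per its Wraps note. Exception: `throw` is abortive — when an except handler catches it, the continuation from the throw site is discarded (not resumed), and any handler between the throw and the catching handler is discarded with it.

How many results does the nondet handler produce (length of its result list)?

Answer: 6

Working:
choose[1, 5] @ H3
  branch[0] choose=1:
    choose[0, 5, 1] @ H3
      branch[0] choose=0:
        H0 returns 9
        H1 returns 9
        H2 returns 9
        H3 returns [9]
      branch[1] choose=5:
        H0 returns 4
        H1 returns 4
        H2 returns 4
        H3 returns [4]
      branch[2] choose=1:
        H0 returns 8
        H1 returns 8
        H2 returns 8
        H3 returns [8]
  branch[1] choose=5:
    choose[0, 5, 1] @ H3
      branch[0] choose=0:
        H0 returns 29
        H1 returns 29
        H2 returns 29
        H3 returns [29]
      branch[1] choose=5:
        H0 returns 24
        H1 returns 24
        H2 returns 24
        H3 returns [24]
      branch[2] choose=1:
        H0 returns 28
        H1 returns 28
        H2 returns 28
        H3 returns [28]
= [9, 4, 8, 29, 24, 28]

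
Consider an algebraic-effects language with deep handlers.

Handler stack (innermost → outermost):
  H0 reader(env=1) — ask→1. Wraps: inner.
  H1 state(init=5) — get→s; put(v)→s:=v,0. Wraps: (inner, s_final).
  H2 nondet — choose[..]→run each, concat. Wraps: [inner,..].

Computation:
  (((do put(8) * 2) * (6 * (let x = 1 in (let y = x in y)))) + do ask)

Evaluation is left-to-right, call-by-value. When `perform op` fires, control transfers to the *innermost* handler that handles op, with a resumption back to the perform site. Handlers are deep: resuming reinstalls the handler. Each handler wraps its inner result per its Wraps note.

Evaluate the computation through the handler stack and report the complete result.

Answer: [(1, 8)]

Evaluation trace:
put(8) @ H1 ⇒ s:=8
ask @ H0 ⇒ 1
H0 returns 1
H1 returns (1, 8)
H2 returns [(1, 8)]
= [(1, 8)]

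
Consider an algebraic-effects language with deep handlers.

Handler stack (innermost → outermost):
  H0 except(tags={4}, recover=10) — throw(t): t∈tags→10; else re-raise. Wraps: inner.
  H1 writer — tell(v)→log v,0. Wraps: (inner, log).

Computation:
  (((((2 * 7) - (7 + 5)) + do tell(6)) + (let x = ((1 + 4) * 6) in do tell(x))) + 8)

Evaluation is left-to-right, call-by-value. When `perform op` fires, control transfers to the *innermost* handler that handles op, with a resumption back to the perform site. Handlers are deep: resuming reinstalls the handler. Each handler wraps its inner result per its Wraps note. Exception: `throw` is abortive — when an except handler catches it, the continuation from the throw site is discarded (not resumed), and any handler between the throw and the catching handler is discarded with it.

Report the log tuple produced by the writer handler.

Answer: (6, 30)

Step-by-step:
tell(6) @ H1 ⇒ log+=6
tell(30) @ H1 ⇒ log+=30
H0 returns 10
H1 returns (10, (6, 30))
= (10, (6, 30))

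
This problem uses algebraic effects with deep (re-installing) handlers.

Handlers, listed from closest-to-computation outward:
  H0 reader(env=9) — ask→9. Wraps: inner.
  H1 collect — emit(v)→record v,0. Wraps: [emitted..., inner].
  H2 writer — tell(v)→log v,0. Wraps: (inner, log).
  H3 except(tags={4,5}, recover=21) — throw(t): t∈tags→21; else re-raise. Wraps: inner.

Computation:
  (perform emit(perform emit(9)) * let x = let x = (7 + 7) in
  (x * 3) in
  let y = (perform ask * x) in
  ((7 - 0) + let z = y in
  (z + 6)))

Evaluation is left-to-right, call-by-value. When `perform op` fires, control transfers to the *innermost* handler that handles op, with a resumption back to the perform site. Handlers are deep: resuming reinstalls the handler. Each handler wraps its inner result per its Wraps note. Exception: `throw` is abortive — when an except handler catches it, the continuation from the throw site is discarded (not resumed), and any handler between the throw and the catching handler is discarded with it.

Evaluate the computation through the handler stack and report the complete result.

Step-by-step:
emit(9) @ H1 ⇒ out+=9
emit(0) @ H1 ⇒ out+=0
ask @ H0 ⇒ 9
H0 returns 0
H1 returns [9, 0, 0]
H2 returns ([9, 0, 0], ())
H3 returns ([9, 0, 0], ())
= ([9, 0, 0], ())

Answer: ([9, 0, 0], ())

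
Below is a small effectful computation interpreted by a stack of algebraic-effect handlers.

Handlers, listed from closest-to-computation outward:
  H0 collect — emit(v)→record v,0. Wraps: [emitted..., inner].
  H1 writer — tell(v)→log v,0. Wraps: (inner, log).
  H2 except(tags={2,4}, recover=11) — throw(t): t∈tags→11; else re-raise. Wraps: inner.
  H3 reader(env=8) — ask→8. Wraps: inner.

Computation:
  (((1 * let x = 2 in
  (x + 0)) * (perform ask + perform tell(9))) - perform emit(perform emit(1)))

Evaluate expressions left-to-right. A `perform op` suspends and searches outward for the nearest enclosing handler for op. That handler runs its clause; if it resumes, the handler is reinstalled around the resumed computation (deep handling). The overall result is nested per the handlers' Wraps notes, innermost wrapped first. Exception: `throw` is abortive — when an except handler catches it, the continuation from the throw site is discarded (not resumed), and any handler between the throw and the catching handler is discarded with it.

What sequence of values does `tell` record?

Answer: (9)

Evaluation trace:
ask @ H3 ⇒ 8
tell(9) @ H1 ⇒ log+=9
emit(1) @ H0 ⇒ out+=1
emit(0) @ H0 ⇒ out+=0
H0 returns [1, 0, 16]
H1 returns ([1, 0, 16], (9))
H2 returns ([1, 0, 16], (9))
H3 returns ([1, 0, 16], (9))
= ([1, 0, 16], (9))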